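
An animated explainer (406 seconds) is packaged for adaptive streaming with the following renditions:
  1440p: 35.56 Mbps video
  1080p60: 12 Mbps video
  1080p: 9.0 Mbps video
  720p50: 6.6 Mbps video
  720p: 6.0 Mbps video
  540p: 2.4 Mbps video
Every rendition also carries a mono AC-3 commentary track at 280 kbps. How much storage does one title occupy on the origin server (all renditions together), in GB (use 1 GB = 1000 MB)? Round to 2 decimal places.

Audio: 280 kbps = 0.280 Mbps.
Sum of rendition bitrates: (35.56+0.280) + (12+0.280) + (9.0+0.280) + (6.6+0.280) + (6.0+0.280) + (2.4+0.280) = 73.240 Mbps.
× 406 s = 29,735 Mb = 3,717 MB = 3.717 GB.

3.72 GB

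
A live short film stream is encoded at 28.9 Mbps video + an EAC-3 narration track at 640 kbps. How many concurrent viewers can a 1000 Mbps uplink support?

Audio: 640 kbps = 0.640 Mbps.
Per-viewer media rate: 29.540 Mbps.
1000 Mbps = 1,000 Mbps; 1,000 / 29.540 = 33.85 → 33 viewers.

33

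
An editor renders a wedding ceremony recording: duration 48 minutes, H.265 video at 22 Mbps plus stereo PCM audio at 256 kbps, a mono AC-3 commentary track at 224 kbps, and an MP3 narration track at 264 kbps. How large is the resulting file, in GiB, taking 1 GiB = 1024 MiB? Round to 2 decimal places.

7.63 GiB

48 min = 2880 s
Audio total: 256 + 224 + 264 = 744 kbps = 0.744 Mbps.
Total bitrate: 22 + 0.744 = 22.744 Mbps.
Stream data: 22.744 Mbps × 2880 s = 65502.7 Mb.
65,503 Mb = 8,187,840,000 bytes ÷ 1,073,741,824 = 7.626 GiB.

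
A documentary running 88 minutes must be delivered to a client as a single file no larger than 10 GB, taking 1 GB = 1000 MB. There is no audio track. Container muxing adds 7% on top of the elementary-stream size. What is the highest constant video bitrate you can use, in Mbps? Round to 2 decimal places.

14.16 Mbps

Budget: 10 GB = 80000.0 Mb.
Stream payload after overhead: 80000.0 / 1.07 = 74766.4 Mb.
88 min = 5280 s
Total bitrate budget: 74766.4 Mb / 5280 s = 14.160 Mbps.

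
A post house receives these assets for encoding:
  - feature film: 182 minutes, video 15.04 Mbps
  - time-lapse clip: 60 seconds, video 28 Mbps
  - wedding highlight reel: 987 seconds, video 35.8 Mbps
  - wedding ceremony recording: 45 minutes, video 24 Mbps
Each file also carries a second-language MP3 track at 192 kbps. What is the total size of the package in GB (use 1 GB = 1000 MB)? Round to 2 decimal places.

Audio: 192 kbps = 0.192 Mbps.
feature film: 15.232 Mbps × 10920 s = 166333.4 Mb
time-lapse clip: 28.192 Mbps × 60 s = 1691.5 Mb
wedding highlight reel: 35.992 Mbps × 987 s = 35524.1 Mb
wedding ceremony recording: 24.192 Mbps × 2700 s = 65318.4 Mb
Total: 268867.5 Mb = 33608.4 MB.
= 33.61 GB.

33.61 GB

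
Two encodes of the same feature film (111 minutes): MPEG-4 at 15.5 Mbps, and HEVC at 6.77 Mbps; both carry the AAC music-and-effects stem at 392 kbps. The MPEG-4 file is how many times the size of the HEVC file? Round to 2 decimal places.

111 min = 6660 s
Audio: 392 kbps = 0.392 Mbps.
MPEG-4: 15.892 Mbps × 6660 s = 105840.7 Mb = 13.230 GB.
HEVC: 7.162 Mbps × 6660 s = 47698.9 Mb = 5.962 GB.
Ratio: 13.230 / 5.962 = 2.219.

2.22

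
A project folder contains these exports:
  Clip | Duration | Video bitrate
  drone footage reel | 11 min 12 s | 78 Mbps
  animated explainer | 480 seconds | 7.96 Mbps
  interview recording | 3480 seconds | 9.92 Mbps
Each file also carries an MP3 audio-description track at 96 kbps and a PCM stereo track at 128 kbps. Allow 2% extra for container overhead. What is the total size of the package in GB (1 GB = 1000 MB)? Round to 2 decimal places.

11.70 GB

Audio total: 96 + 128 = 224 kbps = 0.224 Mbps.
drone footage reel: 78.224 Mbps × 672 s × 1.02 = 53617.9 Mb
animated explainer: 8.184 Mbps × 480 s × 1.02 = 4006.9 Mb
interview recording: 10.144 Mbps × 3480 s × 1.02 = 36007.1 Mb
Total: 93631.9 Mb = 11704.0 MB.
= 11.70 GB.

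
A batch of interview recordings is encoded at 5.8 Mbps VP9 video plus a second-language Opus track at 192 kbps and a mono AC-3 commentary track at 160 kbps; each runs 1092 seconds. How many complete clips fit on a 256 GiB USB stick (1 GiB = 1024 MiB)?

Audio total: 192 + 160 = 352 kbps = 0.352 Mbps.
Total bitrate: 6.152 Mbps.
Per item: 6.152 Mbps × 1092 s = 6,718 Mb = 839.7 MB.
Capacity: 256 GiB = 2,199,023 Mb; 327.33 items → 327 complete.

327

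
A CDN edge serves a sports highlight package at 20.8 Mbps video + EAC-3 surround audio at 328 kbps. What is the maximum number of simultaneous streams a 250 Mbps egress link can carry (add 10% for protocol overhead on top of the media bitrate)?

Audio: 328 kbps = 0.328 Mbps.
Per-viewer media rate: 21.128 Mbps.
On the wire with 10% overhead: 23.241 Mbps.
250 Mbps = 250.0 Mbps; 250.0 / 23.241 = 10.76 → 10 viewers.

10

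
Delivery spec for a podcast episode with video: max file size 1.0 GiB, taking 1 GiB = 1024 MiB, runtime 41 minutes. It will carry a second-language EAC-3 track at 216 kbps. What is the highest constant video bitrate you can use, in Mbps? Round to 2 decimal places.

Budget: 1.0 GiB = 8589.9 Mb.
41 min = 2460 s
Total bitrate budget: 8589.9 Mb / 2460 s = 3.492 Mbps.
Audio: 216 kbps = 0.216 Mbps.
Video: 3.492 − 0.216 = 3.276 Mbps.

3.28 Mbps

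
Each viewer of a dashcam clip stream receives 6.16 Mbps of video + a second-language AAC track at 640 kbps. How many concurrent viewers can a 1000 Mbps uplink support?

147

Audio: 640 kbps = 0.640 Mbps.
Per-viewer media rate: 6.800 Mbps.
1000 Mbps = 1,000 Mbps; 1,000 / 6.800 = 147.06 → 147 viewers.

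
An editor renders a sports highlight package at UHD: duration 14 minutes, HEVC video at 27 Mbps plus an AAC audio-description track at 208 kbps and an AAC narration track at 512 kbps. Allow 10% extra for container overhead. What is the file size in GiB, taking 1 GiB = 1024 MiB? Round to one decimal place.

14 min = 840 s
Audio total: 208 + 512 = 720 kbps = 0.720 Mbps.
Total bitrate: 27 + 0.720 = 27.720 Mbps.
Stream data: 27.720 Mbps × 840 s = 23284.8 Mb.
With 10% container overhead: ×1.10.
25,613 Mb = 3,201,660,000 bytes ÷ 1,073,741,824 = 2.982 GiB.

3.0 GiB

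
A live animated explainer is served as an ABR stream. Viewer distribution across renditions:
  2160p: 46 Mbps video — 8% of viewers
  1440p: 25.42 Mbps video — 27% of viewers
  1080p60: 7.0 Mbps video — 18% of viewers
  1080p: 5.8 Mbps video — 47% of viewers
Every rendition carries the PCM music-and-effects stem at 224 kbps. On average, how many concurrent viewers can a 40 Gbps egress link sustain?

2711

Audio: 224 kbps = 0.224 Mbps.
Average per-viewer bitrate: 0.08×46.224 + 0.27×25.644 + 0.18×7.224 + 0.47×6.024 = 14.753 Mbps.
40 Gbps = 40,000 Mbps; 40,000 / 14.753 = 2711.24 → 2711.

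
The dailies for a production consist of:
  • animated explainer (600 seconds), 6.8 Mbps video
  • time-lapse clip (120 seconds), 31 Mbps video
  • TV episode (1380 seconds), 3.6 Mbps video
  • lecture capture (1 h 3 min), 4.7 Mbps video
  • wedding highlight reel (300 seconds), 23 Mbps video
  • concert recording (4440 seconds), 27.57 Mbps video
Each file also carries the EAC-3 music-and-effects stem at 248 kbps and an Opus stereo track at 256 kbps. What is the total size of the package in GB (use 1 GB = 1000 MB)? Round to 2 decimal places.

20.65 GB

Audio total: 248 + 256 = 504 kbps = 0.504 Mbps.
animated explainer: 7.304 Mbps × 600 s = 4382.4 Mb
time-lapse clip: 31.504 Mbps × 120 s = 3780.5 Mb
TV episode: 4.104 Mbps × 1380 s = 5663.5 Mb
lecture capture: 5.204 Mbps × 3780 s = 19671.1 Mb
wedding highlight reel: 23.504 Mbps × 300 s = 7051.2 Mb
concert recording: 28.074 Mbps × 4440 s = 124648.6 Mb
Total: 165197.3 Mb = 20649.7 MB.
= 20.65 GB.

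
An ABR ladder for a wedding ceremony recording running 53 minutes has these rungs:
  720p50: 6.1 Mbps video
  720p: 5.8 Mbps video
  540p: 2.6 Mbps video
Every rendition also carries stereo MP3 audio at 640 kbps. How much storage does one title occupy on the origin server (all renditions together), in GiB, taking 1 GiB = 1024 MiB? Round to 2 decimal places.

53 min = 3180 s
Audio: 640 kbps = 0.640 Mbps.
Sum of rendition bitrates: (6.1+0.640) + (5.8+0.640) + (2.6+0.640) = 16.420 Mbps.
× 3180 s = 52,216 Mb = 6,527 MB = 6.079 GiB.

6.08 GiB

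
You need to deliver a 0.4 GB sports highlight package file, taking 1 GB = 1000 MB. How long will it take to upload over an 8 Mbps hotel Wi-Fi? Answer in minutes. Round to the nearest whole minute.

File: 0.4 GB = 3200.0 Mb.
At 8 Mbps: 3200.0 / 8 = 400.0 s ≈ 6.67 minutes.

7 minutes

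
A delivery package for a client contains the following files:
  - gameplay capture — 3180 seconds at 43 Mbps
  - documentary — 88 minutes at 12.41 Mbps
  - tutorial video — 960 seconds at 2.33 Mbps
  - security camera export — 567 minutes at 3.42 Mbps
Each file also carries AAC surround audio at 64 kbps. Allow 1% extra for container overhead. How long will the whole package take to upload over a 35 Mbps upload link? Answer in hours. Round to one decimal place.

Audio: 64 kbps = 0.064 Mbps.
gameplay capture: 43.064 Mbps × 3180 s × 1.01 = 138313.0 Mb
documentary: 12.474 Mbps × 5280 s × 1.01 = 66521.3 Mb
tutorial video: 2.394 Mbps × 960 s × 1.01 = 2321.2 Mb
security camera export: 3.484 Mbps × 34020 s × 1.01 = 119710.9 Mb
Total: 326866.5 Mb = 40858.3 MB.
At 35 Mbps: 326866.5 / 35 = 9339 s ≈ 2.59 hours.

2.6 hours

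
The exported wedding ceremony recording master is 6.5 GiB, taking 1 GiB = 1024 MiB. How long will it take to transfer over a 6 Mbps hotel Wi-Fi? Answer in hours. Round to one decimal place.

File: 6.5 GiB = 55834.6 Mb.
At 6 Mbps: 55834.6 / 6 = 9305.8 s ≈ 2.58 hours.

2.6 hours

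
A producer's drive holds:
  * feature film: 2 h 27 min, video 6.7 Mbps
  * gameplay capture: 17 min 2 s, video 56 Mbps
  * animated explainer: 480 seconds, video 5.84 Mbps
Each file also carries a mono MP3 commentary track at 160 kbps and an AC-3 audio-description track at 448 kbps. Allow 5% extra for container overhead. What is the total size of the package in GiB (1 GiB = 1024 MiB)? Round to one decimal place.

15.3 GiB

Audio total: 160 + 448 = 608 kbps = 0.608 Mbps.
feature film: 7.308 Mbps × 8820 s × 1.05 = 67679.4 Mb
gameplay capture: 56.608 Mbps × 1022 s × 1.05 = 60746.0 Mb
animated explainer: 6.448 Mbps × 480 s × 1.05 = 3249.8 Mb
Total: 131675.2 Mb = 16459.4 MB.
= 15.33 GiB.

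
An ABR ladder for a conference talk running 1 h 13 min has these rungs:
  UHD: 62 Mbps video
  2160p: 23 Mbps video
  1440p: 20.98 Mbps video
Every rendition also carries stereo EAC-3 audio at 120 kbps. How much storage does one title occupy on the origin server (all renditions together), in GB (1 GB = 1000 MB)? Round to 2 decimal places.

58.22 GB

1 h 13 min = 73 min = 4380 s
Audio: 120 kbps = 0.120 Mbps.
Sum of rendition bitrates: (62+0.120) + (23+0.120) + (20.98+0.120) = 106.340 Mbps.
× 4380 s = 465,769 Mb = 58,221 MB = 58.22 GB.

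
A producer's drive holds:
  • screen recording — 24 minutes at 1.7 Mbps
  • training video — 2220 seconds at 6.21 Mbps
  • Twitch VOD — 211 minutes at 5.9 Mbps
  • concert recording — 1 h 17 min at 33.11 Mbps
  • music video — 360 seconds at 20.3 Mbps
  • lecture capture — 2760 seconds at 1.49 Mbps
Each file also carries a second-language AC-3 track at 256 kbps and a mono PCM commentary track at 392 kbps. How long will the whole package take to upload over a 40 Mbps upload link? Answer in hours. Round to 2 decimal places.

1.88 hours

Audio total: 256 + 392 = 648 kbps = 0.648 Mbps.
screen recording: 2.348 Mbps × 1440 s = 3381.1 Mb
training video: 6.858 Mbps × 2220 s = 15224.8 Mb
Twitch VOD: 6.548 Mbps × 12660 s = 82897.7 Mb
concert recording: 33.758 Mbps × 4620 s = 155962.0 Mb
music video: 20.948 Mbps × 360 s = 7541.3 Mb
lecture capture: 2.138 Mbps × 2760 s = 5900.9 Mb
Total: 270907.7 Mb = 33863.5 MB.
At 40 Mbps: 270907.7 / 40 = 6773 s ≈ 1.88 hours.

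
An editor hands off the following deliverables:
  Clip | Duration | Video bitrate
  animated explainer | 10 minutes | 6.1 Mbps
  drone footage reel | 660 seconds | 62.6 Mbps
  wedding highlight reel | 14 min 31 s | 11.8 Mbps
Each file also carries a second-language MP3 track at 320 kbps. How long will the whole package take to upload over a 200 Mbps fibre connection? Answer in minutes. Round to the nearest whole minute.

Audio: 320 kbps = 0.320 Mbps.
animated explainer: 6.420 Mbps × 600 s = 3852.0 Mb
drone footage reel: 62.920 Mbps × 660 s = 41527.2 Mb
wedding highlight reel: 12.120 Mbps × 871 s = 10556.5 Mb
Total: 55935.7 Mb = 6992.0 MB.
At 200 Mbps: 55935.7 / 200 = 280 s ≈ 4.66 minutes.

5 minutes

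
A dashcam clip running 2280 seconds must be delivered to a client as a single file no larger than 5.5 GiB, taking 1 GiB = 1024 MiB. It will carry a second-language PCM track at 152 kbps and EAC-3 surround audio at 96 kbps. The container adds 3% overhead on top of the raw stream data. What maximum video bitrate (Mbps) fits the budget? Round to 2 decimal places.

Budget: 5.5 GiB = 47244.6 Mb.
Stream payload after overhead: 47244.6 / 1.03 = 45868.6 Mb.
Total bitrate budget: 45868.6 Mb / 2280 s = 20.118 Mbps.
Audio total: 152 + 96 = 248 kbps = 0.248 Mbps.
Video: 20.118 − 0.248 = 19.870 Mbps.

19.87 Mbps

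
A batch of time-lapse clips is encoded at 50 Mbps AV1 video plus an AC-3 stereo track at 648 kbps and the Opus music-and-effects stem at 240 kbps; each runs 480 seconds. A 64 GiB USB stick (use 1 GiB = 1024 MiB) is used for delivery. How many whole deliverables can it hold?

Audio total: 648 + 240 = 888 kbps = 0.888 Mbps.
Total bitrate: 50.888 Mbps.
Per item: 50.888 Mbps × 480 s = 24,426 Mb = 3,053 MB.
Capacity: 64 GiB = 549,756 Mb; 22.51 items → 22 complete.

22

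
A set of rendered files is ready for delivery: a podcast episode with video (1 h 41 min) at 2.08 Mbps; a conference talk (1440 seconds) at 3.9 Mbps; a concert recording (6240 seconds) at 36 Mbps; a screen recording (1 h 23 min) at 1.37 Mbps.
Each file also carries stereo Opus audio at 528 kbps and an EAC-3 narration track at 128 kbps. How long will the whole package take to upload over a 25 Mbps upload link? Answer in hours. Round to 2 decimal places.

Audio total: 528 + 128 = 656 kbps = 0.656 Mbps.
podcast episode with video: 2.736 Mbps × 6060 s = 16580.2 Mb
conference talk: 4.556 Mbps × 1440 s = 6560.6 Mb
concert recording: 36.656 Mbps × 6240 s = 228733.4 Mb
screen recording: 2.026 Mbps × 4980 s = 10089.5 Mb
Total: 261963.7 Mb = 32745.5 MB.
At 25 Mbps: 261963.7 / 25 = 10479 s ≈ 2.91 hours.

2.91 hours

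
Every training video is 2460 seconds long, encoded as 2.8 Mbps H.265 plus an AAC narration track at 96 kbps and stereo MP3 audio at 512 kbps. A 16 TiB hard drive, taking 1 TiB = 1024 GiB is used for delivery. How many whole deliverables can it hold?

Audio total: 96 + 512 = 608 kbps = 0.608 Mbps.
Total bitrate: 3.408 Mbps.
Per item: 3.408 Mbps × 2460 s = 8,384 Mb = 1,048 MB.
Capacity: 16 TiB = 140,737,488 Mb; 16787.08 items → 16787 complete.

16787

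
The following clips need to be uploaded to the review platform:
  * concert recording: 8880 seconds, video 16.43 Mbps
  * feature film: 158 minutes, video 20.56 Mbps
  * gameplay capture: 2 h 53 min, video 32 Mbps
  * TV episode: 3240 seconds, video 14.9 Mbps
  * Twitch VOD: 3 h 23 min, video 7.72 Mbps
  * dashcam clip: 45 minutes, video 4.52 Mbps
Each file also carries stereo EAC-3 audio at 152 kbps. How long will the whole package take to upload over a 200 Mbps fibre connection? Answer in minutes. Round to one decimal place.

69.5 minutes

Audio: 152 kbps = 0.152 Mbps.
concert recording: 16.582 Mbps × 8880 s = 147248.2 Mb
feature film: 20.712 Mbps × 9480 s = 196349.8 Mb
gameplay capture: 32.152 Mbps × 10380 s = 333737.8 Mb
TV episode: 15.052 Mbps × 3240 s = 48768.5 Mb
Twitch VOD: 7.872 Mbps × 12180 s = 95881.0 Mb
dashcam clip: 4.672 Mbps × 2700 s = 12614.4 Mb
Total: 834599.5 Mb = 104324.9 MB.
At 200 Mbps: 834599.5 / 200 = 4173 s ≈ 69.5 minutes.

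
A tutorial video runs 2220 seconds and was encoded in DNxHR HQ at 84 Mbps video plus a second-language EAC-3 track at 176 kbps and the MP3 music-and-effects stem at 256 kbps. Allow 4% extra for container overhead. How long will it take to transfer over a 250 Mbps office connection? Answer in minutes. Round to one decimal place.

Audio total: 176 + 256 = 432 kbps = 0.432 Mbps.
Total bitrate: 84.432 Mbps.
File: 84.432 Mbps × 2220 s = 187439.0 Mb.
With 4% container overhead: ×1.04. → 194936.6 Mb.
At 250 Mbps: 194936.6 / 250 = 779.7 s ≈ 13 minutes.

13.0 minutes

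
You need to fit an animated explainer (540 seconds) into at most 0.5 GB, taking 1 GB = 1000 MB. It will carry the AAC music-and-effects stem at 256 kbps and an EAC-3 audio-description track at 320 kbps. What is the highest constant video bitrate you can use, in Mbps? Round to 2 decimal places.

6.83 Mbps

Budget: 0.5 GB = 4000.0 Mb.
Total bitrate budget: 4000.0 Mb / 540 s = 7.407 Mbps.
Audio total: 256 + 320 = 576 kbps = 0.576 Mbps.
Video: 7.407 − 0.576 = 6.831 Mbps.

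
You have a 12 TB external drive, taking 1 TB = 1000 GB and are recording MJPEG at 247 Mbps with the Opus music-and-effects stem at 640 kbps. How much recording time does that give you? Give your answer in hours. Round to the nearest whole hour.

Audio: 640 kbps = 0.640 Mbps.
Total bitrate: 247 + 0.640 = 247.640 Mbps.
Capacity: 12 TB = 96,000,000 Mb.
Recording time: 96,000,000 / 247.640 = 387,660 s ≈ 108 hours.

108 hours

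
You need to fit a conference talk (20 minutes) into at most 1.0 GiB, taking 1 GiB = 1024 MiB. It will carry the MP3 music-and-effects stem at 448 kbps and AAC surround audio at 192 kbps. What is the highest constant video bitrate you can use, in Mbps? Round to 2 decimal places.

6.52 Mbps

Budget: 1.0 GiB = 8589.9 Mb.
20 min = 1200 s
Total bitrate budget: 8589.9 Mb / 1200 s = 7.158 Mbps.
Audio total: 448 + 192 = 640 kbps = 0.640 Mbps.
Video: 7.158 − 0.640 = 6.518 Mbps.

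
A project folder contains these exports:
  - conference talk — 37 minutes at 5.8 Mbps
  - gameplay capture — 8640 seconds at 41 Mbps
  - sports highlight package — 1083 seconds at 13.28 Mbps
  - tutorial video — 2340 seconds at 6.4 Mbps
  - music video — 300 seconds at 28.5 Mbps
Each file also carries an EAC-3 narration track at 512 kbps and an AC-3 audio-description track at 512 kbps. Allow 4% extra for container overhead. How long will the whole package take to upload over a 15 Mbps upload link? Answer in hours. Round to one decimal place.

8.1 hours

Audio total: 512 + 512 = 1024 kbps = 1.024 Mbps.
conference talk: 6.824 Mbps × 2220 s × 1.04 = 15755.3 Mb
gameplay capture: 42.024 Mbps × 8640 s × 1.04 = 377610.9 Mb
sports highlight package: 14.304 Mbps × 1083 s × 1.04 = 16110.9 Mb
tutorial video: 7.424 Mbps × 2340 s × 1.04 = 18067.0 Mb
music video: 29.524 Mbps × 300 s × 1.04 = 9211.5 Mb
Total: 436755.5 Mb = 54594.4 MB.
At 15 Mbps: 436755.5 / 15 = 29117 s ≈ 8.09 hours.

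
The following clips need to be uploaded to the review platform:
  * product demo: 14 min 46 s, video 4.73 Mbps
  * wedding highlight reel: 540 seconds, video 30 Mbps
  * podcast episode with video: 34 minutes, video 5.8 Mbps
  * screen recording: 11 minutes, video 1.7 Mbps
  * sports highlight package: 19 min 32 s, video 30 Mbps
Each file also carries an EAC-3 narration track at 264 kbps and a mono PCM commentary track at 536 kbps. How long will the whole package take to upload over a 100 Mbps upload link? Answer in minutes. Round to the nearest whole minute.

12 minutes

Audio total: 264 + 536 = 800 kbps = 0.800 Mbps.
product demo: 5.530 Mbps × 886 s = 4899.6 Mb
wedding highlight reel: 30.800 Mbps × 540 s = 16632.0 Mb
podcast episode with video: 6.600 Mbps × 2040 s = 13464.0 Mb
screen recording: 2.500 Mbps × 660 s = 1650.0 Mb
sports highlight package: 30.800 Mbps × 1172 s = 36097.6 Mb
Total: 72743.2 Mb = 9092.9 MB.
At 100 Mbps: 72743.2 / 100 = 727 s ≈ 12.1 minutes.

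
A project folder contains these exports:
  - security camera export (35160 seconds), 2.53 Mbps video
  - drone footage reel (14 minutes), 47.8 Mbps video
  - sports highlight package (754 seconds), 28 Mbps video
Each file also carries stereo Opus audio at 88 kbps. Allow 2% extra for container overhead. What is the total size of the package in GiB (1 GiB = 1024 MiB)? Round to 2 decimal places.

18.22 GiB

Audio: 88 kbps = 0.088 Mbps.
security camera export: 2.618 Mbps × 35160 s × 1.02 = 93889.9 Mb
drone footage reel: 47.888 Mbps × 840 s × 1.02 = 41030.4 Mb
sports highlight package: 28.088 Mbps × 754 s × 1.02 = 21601.9 Mb
Total: 156522.2 Mb = 19565.3 MB.
= 18.22 GiB.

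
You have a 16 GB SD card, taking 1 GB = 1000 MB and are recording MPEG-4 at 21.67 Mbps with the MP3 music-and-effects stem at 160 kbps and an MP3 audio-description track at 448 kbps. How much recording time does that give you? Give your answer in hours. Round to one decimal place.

1.6 hours

Audio total: 160 + 448 = 608 kbps = 0.608 Mbps.
Total bitrate: 21.67 + 0.608 = 22.278 Mbps.
Capacity: 16 GB = 128,000 Mb.
Recording time: 128,000 / 22.278 = 5,746 s ≈ 1.60 hours.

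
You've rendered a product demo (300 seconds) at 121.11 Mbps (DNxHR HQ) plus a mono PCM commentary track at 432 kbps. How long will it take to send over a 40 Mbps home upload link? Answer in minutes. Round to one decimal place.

15.2 minutes

Audio: 432 kbps = 0.432 Mbps.
Total bitrate: 121.542 Mbps.
File: 121.542 Mbps × 300 s = 36462.6 Mb.
At 40 Mbps: 36462.6 / 40 = 911.6 s ≈ 15.2 minutes.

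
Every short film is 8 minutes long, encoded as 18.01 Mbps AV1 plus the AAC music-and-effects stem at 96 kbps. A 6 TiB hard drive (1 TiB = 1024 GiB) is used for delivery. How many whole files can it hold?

6072

8 min = 480 s
Audio: 96 kbps = 0.096 Mbps.
Total bitrate: 18.106 Mbps.
Per item: 18.106 Mbps × 480 s = 8,691 Mb = 1,086 MB.
Capacity: 6 TiB = 52,776,558 Mb; 6072.64 items → 6072 complete.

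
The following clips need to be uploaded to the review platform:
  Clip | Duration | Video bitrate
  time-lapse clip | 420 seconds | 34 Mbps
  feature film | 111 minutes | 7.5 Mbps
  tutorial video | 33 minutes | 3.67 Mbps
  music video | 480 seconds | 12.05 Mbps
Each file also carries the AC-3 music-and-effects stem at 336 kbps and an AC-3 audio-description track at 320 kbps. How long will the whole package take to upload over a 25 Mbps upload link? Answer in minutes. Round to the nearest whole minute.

56 minutes

Audio total: 336 + 320 = 656 kbps = 0.656 Mbps.
time-lapse clip: 34.656 Mbps × 420 s = 14555.5 Mb
feature film: 8.156 Mbps × 6660 s = 54319.0 Mb
tutorial video: 4.326 Mbps × 1980 s = 8565.5 Mb
music video: 12.706 Mbps × 480 s = 6098.9 Mb
Total: 83538.8 Mb = 10442.4 MB.
At 25 Mbps: 83538.8 / 25 = 3342 s ≈ 55.7 minutes.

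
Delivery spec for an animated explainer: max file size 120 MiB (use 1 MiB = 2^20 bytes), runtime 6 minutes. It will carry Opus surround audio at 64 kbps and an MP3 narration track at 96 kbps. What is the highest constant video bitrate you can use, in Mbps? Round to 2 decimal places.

Budget: 120 MiB = 1006.6 Mb.
6 min = 360 s
Total bitrate budget: 1006.6 Mb / 360 s = 2.796 Mbps.
Audio total: 64 + 96 = 160 kbps = 0.160 Mbps.
Video: 2.796 − 0.160 = 2.636 Mbps.

2.64 Mbps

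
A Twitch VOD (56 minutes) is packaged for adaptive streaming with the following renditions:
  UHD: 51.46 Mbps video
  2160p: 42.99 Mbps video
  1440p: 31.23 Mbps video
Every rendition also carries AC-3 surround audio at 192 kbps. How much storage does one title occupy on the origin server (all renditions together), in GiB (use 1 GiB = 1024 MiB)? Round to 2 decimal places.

49.39 GiB

56 min = 3360 s
Audio: 192 kbps = 0.192 Mbps.
Sum of rendition bitrates: (51.46+0.192) + (42.99+0.192) + (31.23+0.192) = 126.256 Mbps.
× 3360 s = 424,220 Mb = 53,028 MB = 49.39 GiB.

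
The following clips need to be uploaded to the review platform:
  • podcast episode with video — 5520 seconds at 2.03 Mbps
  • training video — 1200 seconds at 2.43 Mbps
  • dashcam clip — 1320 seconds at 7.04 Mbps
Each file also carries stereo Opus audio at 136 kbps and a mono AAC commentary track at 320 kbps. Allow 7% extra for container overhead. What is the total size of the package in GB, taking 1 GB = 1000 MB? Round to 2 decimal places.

3.62 GB

Audio total: 136 + 320 = 456 kbps = 0.456 Mbps.
podcast episode with video: 2.486 Mbps × 5520 s × 1.07 = 14683.3 Mb
training video: 2.886 Mbps × 1200 s × 1.07 = 3705.6 Mb
dashcam clip: 7.496 Mbps × 1320 s × 1.07 = 10587.4 Mb
Total: 28976.3 Mb = 3622.0 MB.
= 3.622 GB.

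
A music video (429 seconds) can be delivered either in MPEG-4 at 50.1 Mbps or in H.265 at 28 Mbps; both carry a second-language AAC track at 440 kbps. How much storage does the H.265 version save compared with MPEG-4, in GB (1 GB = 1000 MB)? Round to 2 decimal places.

Audio: 440 kbps = 0.440 Mbps.
MPEG-4: 50.540 Mbps × 429 s = 21681.7 Mb = 2.710 GB.
H.265: 28.440 Mbps × 429 s = 12200.8 Mb = 1.525 GB.
Saving: 2.710 − 1.525 = 1.185 GB.

1.19 GB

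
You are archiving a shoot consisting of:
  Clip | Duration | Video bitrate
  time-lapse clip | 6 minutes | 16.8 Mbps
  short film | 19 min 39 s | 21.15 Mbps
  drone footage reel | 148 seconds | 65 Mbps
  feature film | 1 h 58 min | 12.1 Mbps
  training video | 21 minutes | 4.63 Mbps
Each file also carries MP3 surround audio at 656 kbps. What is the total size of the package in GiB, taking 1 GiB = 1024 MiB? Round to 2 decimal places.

Audio: 656 kbps = 0.656 Mbps.
time-lapse clip: 17.456 Mbps × 360 s = 6284.2 Mb
short film: 21.806 Mbps × 1179 s = 25709.3 Mb
drone footage reel: 65.656 Mbps × 148 s = 9717.1 Mb
feature film: 12.756 Mbps × 7080 s = 90312.5 Mb
training video: 5.286 Mbps × 1260 s = 6660.4 Mb
Total: 138683.4 Mb = 17335.4 MB.
= 16.14 GiB.

16.14 GiB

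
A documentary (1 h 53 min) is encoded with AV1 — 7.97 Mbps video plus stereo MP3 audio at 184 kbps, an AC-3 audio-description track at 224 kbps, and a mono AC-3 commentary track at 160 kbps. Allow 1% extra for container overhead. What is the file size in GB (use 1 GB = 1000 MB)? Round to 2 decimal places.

1 h 53 min = 113 min = 6780 s
Audio total: 184 + 224 + 160 = 568 kbps = 0.568 Mbps.
Total bitrate: 7.97 + 0.568 = 8.538 Mbps.
Stream data: 8.538 Mbps × 6780 s = 57887.6 Mb.
With 1% container overhead: ×1.01.
58,467 Mb ÷ 8 = 7,308 MB → 7.308 GB.

7.31 GB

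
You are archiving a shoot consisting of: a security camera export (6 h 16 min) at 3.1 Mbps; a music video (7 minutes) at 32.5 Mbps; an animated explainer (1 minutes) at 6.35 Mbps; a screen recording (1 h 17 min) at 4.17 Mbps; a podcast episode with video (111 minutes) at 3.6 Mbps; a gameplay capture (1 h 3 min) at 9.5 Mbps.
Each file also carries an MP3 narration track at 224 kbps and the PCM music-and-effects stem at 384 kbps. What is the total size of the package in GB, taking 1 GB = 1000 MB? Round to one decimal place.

Audio total: 224 + 384 = 608 kbps = 0.608 Mbps.
security camera export: 3.708 Mbps × 22560 s = 83652.5 Mb
music video: 33.108 Mbps × 420 s = 13905.4 Mb
animated explainer: 6.958 Mbps × 60 s = 417.5 Mb
screen recording: 4.778 Mbps × 4620 s = 22074.4 Mb
podcast episode with video: 4.208 Mbps × 6660 s = 28025.3 Mb
gameplay capture: 10.108 Mbps × 3780 s = 38208.2 Mb
Total: 186283.2 Mb = 23285.4 MB.
= 23.29 GB.

23.3 GB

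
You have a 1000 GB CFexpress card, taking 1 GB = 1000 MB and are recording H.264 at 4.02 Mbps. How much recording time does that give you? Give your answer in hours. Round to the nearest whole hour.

553 hours

Capacity: 1000 GB = 8,000,000 Mb.
Recording time: 8,000,000 / 4.020 = 1,990,050 s ≈ 553 hours.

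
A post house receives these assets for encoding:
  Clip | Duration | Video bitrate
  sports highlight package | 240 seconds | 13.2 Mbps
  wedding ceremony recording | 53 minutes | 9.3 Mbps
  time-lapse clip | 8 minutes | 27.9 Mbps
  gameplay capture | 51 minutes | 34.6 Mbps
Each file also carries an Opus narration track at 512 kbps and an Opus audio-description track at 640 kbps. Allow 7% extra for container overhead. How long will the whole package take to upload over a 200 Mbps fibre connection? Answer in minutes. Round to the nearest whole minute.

Audio total: 512 + 640 = 1152 kbps = 1.152 Mbps.
sports highlight package: 14.352 Mbps × 240 s × 1.07 = 3685.6 Mb
wedding ceremony recording: 10.452 Mbps × 3180 s × 1.07 = 35564.0 Mb
time-lapse clip: 29.052 Mbps × 480 s × 1.07 = 14921.1 Mb
gameplay capture: 35.752 Mbps × 3060 s × 1.07 = 117059.2 Mb
Total: 171229.9 Mb = 21403.7 MB.
At 200 Mbps: 171229.9 / 200 = 856 s ≈ 14.3 minutes.

14 minutes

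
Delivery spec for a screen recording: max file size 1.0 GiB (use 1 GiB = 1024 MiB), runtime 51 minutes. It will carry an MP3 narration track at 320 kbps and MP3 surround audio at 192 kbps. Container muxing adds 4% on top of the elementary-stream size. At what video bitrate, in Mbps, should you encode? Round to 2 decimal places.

2.19 Mbps

Budget: 1.0 GiB = 8589.9 Mb.
Stream payload after overhead: 8589.9 / 1.04 = 8259.6 Mb.
51 min = 3060 s
Total bitrate budget: 8259.6 Mb / 3060 s = 2.699 Mbps.
Audio total: 320 + 192 = 512 kbps = 0.512 Mbps.
Video: 2.699 − 0.512 = 2.187 Mbps.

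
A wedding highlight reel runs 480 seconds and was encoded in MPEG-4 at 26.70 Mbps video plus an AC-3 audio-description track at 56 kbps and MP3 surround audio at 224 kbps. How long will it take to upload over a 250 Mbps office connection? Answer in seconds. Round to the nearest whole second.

52 seconds

Audio total: 56 + 224 = 280 kbps = 0.280 Mbps.
Total bitrate: 26.980 Mbps.
File: 26.980 Mbps × 480 s = 12950.4 Mb.
At 250 Mbps: 12950.4 / 250 = 51.8 s ≈ 51.8 seconds.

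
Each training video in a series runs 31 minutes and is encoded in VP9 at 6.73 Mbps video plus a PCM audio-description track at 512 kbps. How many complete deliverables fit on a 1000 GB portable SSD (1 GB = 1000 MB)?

593

31 min = 1860 s
Audio: 512 kbps = 0.512 Mbps.
Total bitrate: 7.242 Mbps.
Per item: 7.242 Mbps × 1860 s = 13,470 Mb = 1,684 MB.
Capacity: 1000 GB = 8,000,000 Mb; 593.91 items → 593 complete.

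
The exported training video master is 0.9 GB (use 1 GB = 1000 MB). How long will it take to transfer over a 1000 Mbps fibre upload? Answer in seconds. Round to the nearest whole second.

File: 0.9 GB = 7200.0 Mb.
At 1000 Mbps: 7200.0 / 1000 = 7.2 s ≈ 7.2 seconds.

7 seconds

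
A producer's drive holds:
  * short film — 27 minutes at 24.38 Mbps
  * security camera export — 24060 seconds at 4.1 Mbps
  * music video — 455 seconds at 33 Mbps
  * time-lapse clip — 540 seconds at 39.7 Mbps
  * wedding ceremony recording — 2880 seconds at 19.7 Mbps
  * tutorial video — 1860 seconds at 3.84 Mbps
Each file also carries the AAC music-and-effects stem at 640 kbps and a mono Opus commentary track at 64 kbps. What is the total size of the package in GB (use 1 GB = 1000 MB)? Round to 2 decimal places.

Audio total: 640 + 64 = 704 kbps = 0.704 Mbps.
short film: 25.084 Mbps × 1620 s = 40636.1 Mb
security camera export: 4.804 Mbps × 24060 s = 115584.2 Mb
music video: 33.704 Mbps × 455 s = 15335.3 Mb
time-lapse clip: 40.404 Mbps × 540 s = 21818.2 Mb
wedding ceremony recording: 20.404 Mbps × 2880 s = 58763.5 Mb
tutorial video: 4.544 Mbps × 1860 s = 8451.8 Mb
Total: 260589.2 Mb = 32573.6 MB.
= 32.57 GB.

32.57 GB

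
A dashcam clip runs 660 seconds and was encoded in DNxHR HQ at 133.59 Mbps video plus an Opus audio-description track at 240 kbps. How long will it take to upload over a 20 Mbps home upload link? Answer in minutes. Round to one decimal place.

Audio: 240 kbps = 0.240 Mbps.
Total bitrate: 133.830 Mbps.
File: 133.830 Mbps × 660 s = 88327.8 Mb.
At 20 Mbps: 88327.8 / 20 = 4416.4 s ≈ 73.6 minutes.

73.6 minutes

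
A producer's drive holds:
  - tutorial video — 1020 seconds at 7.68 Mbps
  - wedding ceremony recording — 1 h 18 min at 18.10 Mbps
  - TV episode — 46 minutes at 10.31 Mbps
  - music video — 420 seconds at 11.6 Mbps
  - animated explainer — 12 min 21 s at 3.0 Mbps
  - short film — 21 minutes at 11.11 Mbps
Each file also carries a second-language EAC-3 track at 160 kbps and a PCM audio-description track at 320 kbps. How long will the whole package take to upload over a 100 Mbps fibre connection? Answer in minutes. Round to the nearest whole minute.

Audio total: 160 + 320 = 480 kbps = 0.480 Mbps.
tutorial video: 8.160 Mbps × 1020 s = 8323.2 Mb
wedding ceremony recording: 18.580 Mbps × 4680 s = 86954.4 Mb
TV episode: 10.790 Mbps × 2760 s = 29780.4 Mb
music video: 12.080 Mbps × 420 s = 5073.6 Mb
animated explainer: 3.480 Mbps × 741 s = 2578.7 Mb
short film: 11.590 Mbps × 1260 s = 14603.4 Mb
Total: 147313.7 Mb = 18414.2 MB.
At 100 Mbps: 147313.7 / 100 = 1473 s ≈ 24.6 minutes.

25 minutes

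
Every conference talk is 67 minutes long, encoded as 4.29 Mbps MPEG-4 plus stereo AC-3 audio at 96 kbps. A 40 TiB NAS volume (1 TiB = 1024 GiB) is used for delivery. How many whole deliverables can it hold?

67 min = 4020 s
Audio: 96 kbps = 0.096 Mbps.
Total bitrate: 4.386 Mbps.
Per item: 4.386 Mbps × 4020 s = 17,632 Mb = 2,204 MB.
Capacity: 40 TiB = 351,843,721 Mb; 19955.16 items → 19955 complete.

19955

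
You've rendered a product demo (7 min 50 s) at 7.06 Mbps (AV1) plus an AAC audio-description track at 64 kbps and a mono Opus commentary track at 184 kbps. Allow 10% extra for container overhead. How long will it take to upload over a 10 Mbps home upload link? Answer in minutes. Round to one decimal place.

7 min 50 s = 470 s
Audio total: 64 + 184 = 248 kbps = 0.248 Mbps.
Total bitrate: 7.308 Mbps.
File: 7.308 Mbps × 470 s = 3434.8 Mb.
With 10% container overhead: ×1.10. → 3778.2 Mb.
At 10 Mbps: 3778.2 / 10 = 377.8 s ≈ 6.3 minutes.

6.3 minutes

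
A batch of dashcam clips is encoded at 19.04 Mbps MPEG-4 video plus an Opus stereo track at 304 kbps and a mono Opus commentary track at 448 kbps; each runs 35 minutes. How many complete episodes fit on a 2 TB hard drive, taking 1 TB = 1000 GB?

384

35 min = 2100 s
Audio total: 304 + 448 = 752 kbps = 0.752 Mbps.
Total bitrate: 19.792 Mbps.
Per item: 19.792 Mbps × 2100 s = 41,563 Mb = 5,195 MB.
Capacity: 2 TB = 16,000,000 Mb; 384.96 items → 384 complete.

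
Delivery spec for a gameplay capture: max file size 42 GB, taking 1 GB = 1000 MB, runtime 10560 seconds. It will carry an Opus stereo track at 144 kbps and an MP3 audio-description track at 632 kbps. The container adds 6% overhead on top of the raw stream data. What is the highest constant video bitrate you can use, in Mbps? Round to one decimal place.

29.2 Mbps

Budget: 42 GB = 336000.0 Mb.
Stream payload after overhead: 336000.0 / 1.06 = 316981.1 Mb.
Total bitrate budget: 316981.1 Mb / 10560 s = 30.017 Mbps.
Audio total: 144 + 632 = 776 kbps = 0.776 Mbps.
Video: 30.017 − 0.776 = 29.241 Mbps.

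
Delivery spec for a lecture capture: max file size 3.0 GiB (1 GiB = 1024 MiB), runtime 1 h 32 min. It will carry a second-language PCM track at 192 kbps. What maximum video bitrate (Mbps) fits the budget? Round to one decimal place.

4.5 Mbps

Budget: 3.0 GiB = 25769.8 Mb.
1 h 32 min = 92 min = 5520 s
Total bitrate budget: 25769.8 Mb / 5520 s = 4.668 Mbps.
Audio: 192 kbps = 0.192 Mbps.
Video: 4.668 − 0.192 = 4.476 Mbps.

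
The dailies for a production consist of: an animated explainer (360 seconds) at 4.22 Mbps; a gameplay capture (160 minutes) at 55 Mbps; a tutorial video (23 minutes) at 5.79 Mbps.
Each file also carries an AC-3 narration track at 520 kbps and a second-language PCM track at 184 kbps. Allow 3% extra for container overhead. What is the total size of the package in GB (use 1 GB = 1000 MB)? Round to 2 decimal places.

70.23 GB

Audio total: 520 + 184 = 704 kbps = 0.704 Mbps.
animated explainer: 4.924 Mbps × 360 s × 1.03 = 1825.8 Mb
gameplay capture: 55.704 Mbps × 9600 s × 1.03 = 550801.2 Mb
tutorial video: 6.494 Mbps × 1380 s × 1.03 = 9230.6 Mb
Total: 561857.5 Mb = 70232.2 MB.
= 70.23 GB.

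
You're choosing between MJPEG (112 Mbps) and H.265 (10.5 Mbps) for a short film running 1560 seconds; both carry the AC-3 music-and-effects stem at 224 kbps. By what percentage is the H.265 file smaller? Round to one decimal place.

90.4%

Audio: 224 kbps = 0.224 Mbps.
MJPEG: 112.224 Mbps × 1560 s = 175069.4 Mb = 20.381 GiB.
H.265: 10.724 Mbps × 1560 s = 16729.4 Mb = 1.948 GiB.
Reduction: (1 − 1.948/20.381) × 100 = 90.44%.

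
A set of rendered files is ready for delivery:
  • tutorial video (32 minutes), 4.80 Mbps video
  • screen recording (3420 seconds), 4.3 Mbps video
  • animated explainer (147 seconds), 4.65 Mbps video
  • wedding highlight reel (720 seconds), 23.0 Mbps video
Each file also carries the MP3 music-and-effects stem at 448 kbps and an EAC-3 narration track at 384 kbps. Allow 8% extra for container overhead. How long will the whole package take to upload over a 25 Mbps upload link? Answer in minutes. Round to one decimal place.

33.4 minutes

Audio total: 448 + 384 = 832 kbps = 0.832 Mbps.
tutorial video: 5.632 Mbps × 1920 s × 1.08 = 11678.5 Mb
screen recording: 5.132 Mbps × 3420 s × 1.08 = 18955.6 Mb
animated explainer: 5.482 Mbps × 147 s × 1.08 = 870.3 Mb
wedding highlight reel: 23.832 Mbps × 720 s × 1.08 = 18531.8 Mb
Total: 50036.2 Mb = 6254.5 MB.
At 25 Mbps: 50036.2 / 25 = 2001 s ≈ 33.4 minutes.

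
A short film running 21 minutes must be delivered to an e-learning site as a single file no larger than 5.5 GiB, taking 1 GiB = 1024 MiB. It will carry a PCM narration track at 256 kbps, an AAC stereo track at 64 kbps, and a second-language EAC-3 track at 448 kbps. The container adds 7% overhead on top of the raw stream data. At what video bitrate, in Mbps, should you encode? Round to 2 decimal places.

34.27 Mbps

Budget: 5.5 GiB = 47244.6 Mb.
Stream payload after overhead: 47244.6 / 1.07 = 44153.9 Mb.
21 min = 1260 s
Total bitrate budget: 44153.9 Mb / 1260 s = 35.043 Mbps.
Audio total: 256 + 64 + 448 = 768 kbps = 0.768 Mbps.
Video: 35.043 − 0.768 = 34.275 Mbps.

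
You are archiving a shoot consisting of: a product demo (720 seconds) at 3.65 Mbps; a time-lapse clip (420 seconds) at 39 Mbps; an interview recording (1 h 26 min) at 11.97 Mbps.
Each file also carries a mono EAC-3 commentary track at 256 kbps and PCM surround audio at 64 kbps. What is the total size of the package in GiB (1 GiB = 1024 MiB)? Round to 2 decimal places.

9.64 GiB

Audio total: 256 + 64 = 320 kbps = 0.320 Mbps.
product demo: 3.970 Mbps × 720 s = 2858.4 Mb
time-lapse clip: 39.320 Mbps × 420 s = 16514.4 Mb
interview recording: 12.290 Mbps × 5160 s = 63416.4 Mb
Total: 82789.2 Mb = 10348.6 MB.
= 9.638 GiB.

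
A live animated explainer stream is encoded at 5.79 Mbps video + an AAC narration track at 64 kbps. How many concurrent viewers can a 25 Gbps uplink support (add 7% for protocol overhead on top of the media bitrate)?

Audio: 64 kbps = 0.064 Mbps.
Per-viewer media rate: 5.854 Mbps.
On the wire with 7% overhead: 6.264 Mbps.
25 Gbps = 25,000 Mbps; 25,000 / 6.264 = 3991.20 → 3991 viewers.

3991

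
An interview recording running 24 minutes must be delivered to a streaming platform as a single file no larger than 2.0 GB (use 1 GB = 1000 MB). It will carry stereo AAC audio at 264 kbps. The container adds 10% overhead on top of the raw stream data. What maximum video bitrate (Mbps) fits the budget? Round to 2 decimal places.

9.84 Mbps

Budget: 2.0 GB = 16000.0 Mb.
Stream payload after overhead: 16000.0 / 1.10 = 14545.5 Mb.
24 min = 1440 s
Total bitrate budget: 14545.5 Mb / 1440 s = 10.101 Mbps.
Audio: 264 kbps = 0.264 Mbps.
Video: 10.101 − 0.264 = 9.837 Mbps.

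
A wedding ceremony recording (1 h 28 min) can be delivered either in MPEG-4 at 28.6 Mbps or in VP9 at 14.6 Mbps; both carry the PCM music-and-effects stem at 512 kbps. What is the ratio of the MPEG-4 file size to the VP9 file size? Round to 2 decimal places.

1.93

1 h 28 min = 88 min = 5280 s
Audio: 512 kbps = 0.512 Mbps.
MPEG-4: 29.112 Mbps × 5280 s = 153711.4 Mb = 19.214 GB.
VP9: 15.112 Mbps × 5280 s = 79791.4 Mb = 9.974 GB.
Ratio: 19.214 / 9.974 = 1.926.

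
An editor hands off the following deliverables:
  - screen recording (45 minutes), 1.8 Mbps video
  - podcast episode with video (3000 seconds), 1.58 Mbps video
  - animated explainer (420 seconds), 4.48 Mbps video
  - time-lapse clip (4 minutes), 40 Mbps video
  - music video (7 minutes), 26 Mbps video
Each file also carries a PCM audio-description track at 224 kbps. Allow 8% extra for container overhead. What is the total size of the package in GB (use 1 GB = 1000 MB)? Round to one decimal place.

Audio: 224 kbps = 0.224 Mbps.
screen recording: 2.024 Mbps × 2700 s × 1.08 = 5902.0 Mb
podcast episode with video: 1.804 Mbps × 3000 s × 1.08 = 5845.0 Mb
animated explainer: 4.704 Mbps × 420 s × 1.08 = 2133.7 Mb
time-lapse clip: 40.224 Mbps × 240 s × 1.08 = 10426.1 Mb
music video: 26.224 Mbps × 420 s × 1.08 = 11895.2 Mb
Total: 36201.9 Mb = 4525.2 MB.
= 4.525 GB.

4.5 GB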